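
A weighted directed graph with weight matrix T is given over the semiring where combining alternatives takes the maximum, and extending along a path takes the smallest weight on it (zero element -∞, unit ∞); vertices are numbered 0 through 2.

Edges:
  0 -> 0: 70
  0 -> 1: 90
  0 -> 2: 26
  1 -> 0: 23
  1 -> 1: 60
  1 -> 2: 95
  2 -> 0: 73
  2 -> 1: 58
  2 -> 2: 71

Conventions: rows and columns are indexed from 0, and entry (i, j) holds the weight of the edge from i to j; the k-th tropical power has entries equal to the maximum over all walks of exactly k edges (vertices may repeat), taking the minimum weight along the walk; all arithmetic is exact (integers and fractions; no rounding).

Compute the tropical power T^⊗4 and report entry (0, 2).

T^⊗2:
  [70, 70, 90]
  [73, 60, 71]
  [71, 73, 71]
T^⊗3:
  [73, 70, 71]
  [71, 73, 71]
  [71, 71, 73]
T^⊗4:
  [71, 73, 71]
  [71, 71, 73]
  [73, 71, 71]
Key observation: the optimum is the walk 0->1->2->2->2, with weight 90 min 95 min 71 min 71 = 71.
Optimal value attained by: walk 0->1->2->2->2.
Answer: (T^⊗4)[0][2] = 71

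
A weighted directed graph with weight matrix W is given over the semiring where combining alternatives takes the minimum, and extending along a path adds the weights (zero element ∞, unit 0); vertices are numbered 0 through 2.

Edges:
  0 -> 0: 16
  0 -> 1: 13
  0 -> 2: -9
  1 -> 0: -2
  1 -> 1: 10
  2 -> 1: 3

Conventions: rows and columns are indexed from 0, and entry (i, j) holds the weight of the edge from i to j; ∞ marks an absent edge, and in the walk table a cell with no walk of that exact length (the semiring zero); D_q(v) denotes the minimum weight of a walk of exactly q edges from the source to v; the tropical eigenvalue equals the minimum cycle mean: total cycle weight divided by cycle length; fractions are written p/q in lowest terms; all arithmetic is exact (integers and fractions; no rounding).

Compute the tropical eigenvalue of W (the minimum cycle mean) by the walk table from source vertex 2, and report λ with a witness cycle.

q=0: [∞, ∞, 0]
q=1: [∞, 3, ∞]
q=2: [1, 13, ∞]
q=3: [11, 14, -8]
Optimal cycle mean attained by: cycle 0->2->1->0, total (-9) + 3 + (-2), length 3.
Answer: λ = -8/3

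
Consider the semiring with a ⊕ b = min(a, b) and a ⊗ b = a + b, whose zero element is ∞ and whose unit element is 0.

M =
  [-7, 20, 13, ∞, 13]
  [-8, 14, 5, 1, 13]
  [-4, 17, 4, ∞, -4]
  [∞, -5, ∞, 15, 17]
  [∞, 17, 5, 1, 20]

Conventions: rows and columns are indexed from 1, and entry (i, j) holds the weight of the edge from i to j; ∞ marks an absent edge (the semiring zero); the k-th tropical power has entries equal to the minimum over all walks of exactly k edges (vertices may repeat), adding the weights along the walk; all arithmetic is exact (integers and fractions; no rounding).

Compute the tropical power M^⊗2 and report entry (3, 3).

M^⊗2:
  [-14, 13, 6, 14, 6]
  [-15, -4, 5, 14, 1]
  [-11, 13, 1, -3, 0]
  [-13, 9, 0, -4, 8]
  [1, -4, 9, 16, 1]
Key observation: the optimum is the walk 3->5->3, with weight (-4) + 5 = 1.
Optimal value attained by: walk 3->5->3.
Answer: (M^⊗2)[3][3] = 1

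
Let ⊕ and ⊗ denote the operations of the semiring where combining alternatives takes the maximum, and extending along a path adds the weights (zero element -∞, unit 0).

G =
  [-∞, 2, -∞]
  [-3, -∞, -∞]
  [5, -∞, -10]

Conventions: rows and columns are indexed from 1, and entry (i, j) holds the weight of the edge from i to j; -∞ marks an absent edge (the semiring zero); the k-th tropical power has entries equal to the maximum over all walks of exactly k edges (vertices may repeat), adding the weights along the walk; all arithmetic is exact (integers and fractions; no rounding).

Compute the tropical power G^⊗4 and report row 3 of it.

G^⊗2:
  [-1, -∞, -∞]
  [-∞, -1, -∞]
  [-5, 7, -20]
G^⊗3:
  [-∞, 1, -∞]
  [-4, -∞, -∞]
  [4, -3, -30]
G^⊗4:
  [-2, -∞, -∞]
  [-∞, -2, -∞]
  [-6, 6, -40]
Answer: row 3 of G^⊗4 = [-6, 6, -40]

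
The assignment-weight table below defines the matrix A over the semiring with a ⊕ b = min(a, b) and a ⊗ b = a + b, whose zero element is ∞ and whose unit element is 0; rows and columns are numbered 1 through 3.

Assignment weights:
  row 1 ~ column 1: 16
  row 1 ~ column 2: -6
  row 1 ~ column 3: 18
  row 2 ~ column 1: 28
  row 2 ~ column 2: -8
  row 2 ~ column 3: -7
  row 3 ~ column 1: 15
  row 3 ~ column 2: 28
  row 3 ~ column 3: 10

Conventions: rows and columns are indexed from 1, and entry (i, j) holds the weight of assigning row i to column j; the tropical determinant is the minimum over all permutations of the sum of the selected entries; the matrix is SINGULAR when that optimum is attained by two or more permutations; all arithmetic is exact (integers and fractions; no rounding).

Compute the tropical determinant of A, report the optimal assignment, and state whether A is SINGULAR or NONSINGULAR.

σ = (1, 2, 3): 16 + (-8) + 10 = 18
σ = (1, 3, 2): 16 + (-7) + 28 = 37
σ = (2, 1, 3): (-6) + 28 + 10 = 32
σ = (2, 3, 1): (-6) + (-7) + 15 = 2
σ = (3, 1, 2): 18 + 28 + 28 = 74
σ = (3, 2, 1): 18 + (-8) + 15 = 25
Optimal value attained by: σ = (2, 3, 1).
Answer: det⊕(A) = 2; verdict: NONSINGULAR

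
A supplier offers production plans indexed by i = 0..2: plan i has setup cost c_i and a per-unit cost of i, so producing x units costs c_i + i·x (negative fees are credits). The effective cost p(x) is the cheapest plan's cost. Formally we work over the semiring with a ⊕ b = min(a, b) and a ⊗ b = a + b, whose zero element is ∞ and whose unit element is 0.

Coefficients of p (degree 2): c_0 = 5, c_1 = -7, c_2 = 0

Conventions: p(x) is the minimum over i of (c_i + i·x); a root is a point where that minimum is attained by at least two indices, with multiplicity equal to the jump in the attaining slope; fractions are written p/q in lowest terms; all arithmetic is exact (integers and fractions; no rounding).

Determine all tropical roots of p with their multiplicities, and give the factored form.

hull edge (i=0, c=5) to (i=1, c=-7): slope -12, span 1
hull edge (i=1, c=-7) to (i=2, c=0): slope 7, span 1
Factored form: p(x) = 0 ⊗ (x ⊕ (-7)) ⊗ (x ⊕ 12)
Answer: roots = -7 (mult 1), 12 (mult 1)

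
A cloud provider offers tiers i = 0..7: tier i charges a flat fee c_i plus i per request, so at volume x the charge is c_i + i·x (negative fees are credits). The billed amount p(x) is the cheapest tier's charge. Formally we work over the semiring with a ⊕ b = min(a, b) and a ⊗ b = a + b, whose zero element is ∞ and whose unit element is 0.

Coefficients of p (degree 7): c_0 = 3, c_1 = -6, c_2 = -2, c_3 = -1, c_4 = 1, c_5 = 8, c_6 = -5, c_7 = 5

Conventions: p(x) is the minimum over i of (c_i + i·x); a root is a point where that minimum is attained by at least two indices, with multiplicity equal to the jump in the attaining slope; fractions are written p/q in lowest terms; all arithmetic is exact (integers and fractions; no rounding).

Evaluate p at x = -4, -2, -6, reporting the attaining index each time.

p(-4) = min(3+0·(-4)=3, -6+1·(-4)=-10, -2+2·(-4)=-10, -1+3·(-4)=-13, 1+4·(-4)=-15, 8+5·(-4)=-12, -5+6·(-4)=-29, 5+7·(-4)=-23) = -29 (attained by i=6)
p(-2) = min(3+0·(-2)=3, -6+1·(-2)=-8, -2+2·(-2)=-6, -1+3·(-2)=-7, 1+4·(-2)=-7, 8+5·(-2)=-2, -5+6·(-2)=-17, 5+7·(-2)=-9) = -17 (attained by i=6)
p(-6) = min(3+0·(-6)=3, -6+1·(-6)=-12, -2+2·(-6)=-14, -1+3·(-6)=-19, 1+4·(-6)=-23, 8+5·(-6)=-22, -5+6·(-6)=-41, 5+7·(-6)=-37) = -41 (attained by i=6)
Answer: p(-4) = -29; p(-2) = -17; p(-6) = -41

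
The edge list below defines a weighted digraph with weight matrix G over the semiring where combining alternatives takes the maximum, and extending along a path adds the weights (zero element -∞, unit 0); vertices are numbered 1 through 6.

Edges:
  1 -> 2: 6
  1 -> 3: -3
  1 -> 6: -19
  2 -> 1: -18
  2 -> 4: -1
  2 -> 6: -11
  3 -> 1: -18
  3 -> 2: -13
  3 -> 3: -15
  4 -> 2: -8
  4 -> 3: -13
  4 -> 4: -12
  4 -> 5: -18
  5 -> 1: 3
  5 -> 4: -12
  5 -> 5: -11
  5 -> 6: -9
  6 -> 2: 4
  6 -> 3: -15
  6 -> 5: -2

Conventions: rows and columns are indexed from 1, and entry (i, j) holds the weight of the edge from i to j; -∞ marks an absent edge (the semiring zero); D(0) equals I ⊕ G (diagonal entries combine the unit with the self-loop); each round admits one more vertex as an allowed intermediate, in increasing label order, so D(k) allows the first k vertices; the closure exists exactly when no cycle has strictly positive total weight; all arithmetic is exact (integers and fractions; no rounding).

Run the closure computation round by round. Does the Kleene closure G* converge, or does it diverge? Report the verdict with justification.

D(0):
  [0, 6, -3, -∞, -∞, -19]
  [-18, 0, -∞, -1, -∞, -11]
  [-18, -13, 0, -∞, -∞, -∞]
  [-∞, -8, -13, 0, -18, -∞]
  [3, -∞, -∞, -12, 0, -9]
  [-∞, 4, -15, -∞, -2, 0]
D(1):
  [0, 6, -3, -∞, -∞, -19]
  [-18, 0, -21, -1, -∞, -11]
  [-18, -12, 0, -∞, -∞, -37]
  [-∞, -8, -13, 0, -18, -∞]
  [3, 9, 0, -12, 0, -9]
  [-∞, 4, -15, -∞, -2, 0]
D(2):
  [0, 6, -3, 5, -∞, -5]
  [-18, 0, -21, -1, -∞, -11]
  [-18, -12, 0, -13, -∞, -23]
  [-26, -8, -13, 0, -18, -19]
  [3, 9, 0, 8, 0, -2]
  [-14, 4, -15, 3, -2, 0]
D(3):
  [0, 6, -3, 5, -∞, -5]
  [-18, 0, -21, -1, -∞, -11]
  [-18, -12, 0, -13, -∞, -23]
  [-26, -8, -13, 0, -18, -19]
  [3, 9, 0, 8, 0, -2]
  [-14, 4, -15, 3, -2, 0]
D(4):
  [0, 6, -3, 5, -13, -5]
  [-18, 0, -14, -1, -19, -11]
  [-18, -12, 0, -13, -31, -23]
  [-26, -8, -13, 0, -18, -19]
  [3, 9, 0, 8, 0, -2]
  [-14, 4, -10, 3, -2, 0]
D(5):
  [0, 6, -3, 5, -13, -5]
  [-16, 0, -14, -1, -19, -11]
  [-18, -12, 0, -13, -31, -23]
  [-15, -8, -13, 0, -18, -19]
  [3, 9, 0, 8, 0, -2]
  [1, 7, -2, 6, -2, 0]
D(6):
  [0, 6, -3, 5, -7, -5]
  [-10, 0, -13, -1, -13, -11]
  [-18, -12, 0, -13, -25, -23]
  [-15, -8, -13, 0, -18, -19]
  [3, 9, 0, 8, 0, -2]
  [1, 7, -2, 6, -2, 0]
Key observation: every diagonal entry stays at the unit through all rounds, so no improving cycle exists.
Answer: CONVERGES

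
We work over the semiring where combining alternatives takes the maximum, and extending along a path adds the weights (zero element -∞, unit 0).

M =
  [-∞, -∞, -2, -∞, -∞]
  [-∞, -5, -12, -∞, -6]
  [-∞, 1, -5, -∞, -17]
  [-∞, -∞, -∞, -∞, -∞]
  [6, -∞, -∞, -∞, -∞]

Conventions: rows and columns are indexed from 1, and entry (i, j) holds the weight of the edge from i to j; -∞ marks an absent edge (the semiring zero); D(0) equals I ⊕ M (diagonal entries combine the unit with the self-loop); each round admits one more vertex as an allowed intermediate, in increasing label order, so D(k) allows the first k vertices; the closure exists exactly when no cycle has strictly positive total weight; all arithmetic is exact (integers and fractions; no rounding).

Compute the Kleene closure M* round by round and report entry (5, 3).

D(0):
  [0, -∞, -2, -∞, -∞]
  [-∞, 0, -12, -∞, -6]
  [-∞, 1, 0, -∞, -17]
  [-∞, -∞, -∞, 0, -∞]
  [6, -∞, -∞, -∞, 0]
D(1):
  [0, -∞, -2, -∞, -∞]
  [-∞, 0, -12, -∞, -6]
  [-∞, 1, 0, -∞, -17]
  [-∞, -∞, -∞, 0, -∞]
  [6, -∞, 4, -∞, 0]
D(2):
  [0, -∞, -2, -∞, -∞]
  [-∞, 0, -12, -∞, -6]
  [-∞, 1, 0, -∞, -5]
  [-∞, -∞, -∞, 0, -∞]
  [6, -∞, 4, -∞, 0]
D(3):
  [0, -1, -2, -∞, -7]
  [-∞, 0, -12, -∞, -6]
  [-∞, 1, 0, -∞, -5]
  [-∞, -∞, -∞, 0, -∞]
  [6, 5, 4, -∞, 0]
D(4):
  [0, -1, -2, -∞, -7]
  [-∞, 0, -12, -∞, -6]
  [-∞, 1, 0, -∞, -5]
  [-∞, -∞, -∞, 0, -∞]
  [6, 5, 4, -∞, 0]
D(5):
  [0, -1, -2, -∞, -7]
  [0, 0, -2, -∞, -6]
  [1, 1, 0, -∞, -5]
  [-∞, -∞, -∞, 0, -∞]
  [6, 5, 4, -∞, 0]
Answer: M*[5][3] = 4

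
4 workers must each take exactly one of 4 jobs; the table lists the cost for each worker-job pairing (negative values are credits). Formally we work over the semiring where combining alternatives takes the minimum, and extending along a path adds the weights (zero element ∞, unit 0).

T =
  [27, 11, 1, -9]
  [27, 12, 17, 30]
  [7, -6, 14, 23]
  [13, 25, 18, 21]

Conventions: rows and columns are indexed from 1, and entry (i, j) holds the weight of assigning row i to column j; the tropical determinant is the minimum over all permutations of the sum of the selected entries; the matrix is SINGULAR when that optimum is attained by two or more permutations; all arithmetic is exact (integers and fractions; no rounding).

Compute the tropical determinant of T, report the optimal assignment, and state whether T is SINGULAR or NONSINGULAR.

σ = (1, 2, 3, 4): 27 + 12 + 14 + 21 = 74
σ = (1, 2, 4, 3): 27 + 12 + 23 + 18 = 80
σ = (1, 3, 2, 4): 27 + 17 + (-6) + 21 = 59
σ = (1, 3, 4, 2): 27 + 17 + 23 + 25 = 92
σ = (1, 4, 2, 3): 27 + 30 + (-6) + 18 = 69
σ = (1, 4, 3, 2): 27 + 30 + 14 + 25 = 96
σ = (2, 1, 3, 4): 11 + 27 + 14 + 21 = 73
σ = (2, 1, 4, 3): 11 + 27 + 23 + 18 = 79
σ = (2, 3, 1, 4): 11 + 17 + 7 + 21 = 56
σ = (2, 3, 4, 1): 11 + 17 + 23 + 13 = 64
σ = (2, 4, 1, 3): 11 + 30 + 7 + 18 = 66
σ = (2, 4, 3, 1): 11 + 30 + 14 + 13 = 68
σ = (3, 1, 2, 4): 1 + 27 + (-6) + 21 = 43
σ = (3, 1, 4, 2): 1 + 27 + 23 + 25 = 76
σ = (3, 2, 1, 4): 1 + 12 + 7 + 21 = 41
σ = (3, 2, 4, 1): 1 + 12 + 23 + 13 = 49
σ = (3, 4, 1, 2): 1 + 30 + 7 + 25 = 63
σ = (3, 4, 2, 1): 1 + 30 + (-6) + 13 = 38
σ = (4, 1, 2, 3): (-9) + 27 + (-6) + 18 = 30
σ = (4, 1, 3, 2): (-9) + 27 + 14 + 25 = 57
σ = (4, 2, 1, 3): (-9) + 12 + 7 + 18 = 28
σ = (4, 2, 3, 1): (-9) + 12 + 14 + 13 = 30
σ = (4, 3, 1, 2): (-9) + 17 + 7 + 25 = 40
σ = (4, 3, 2, 1): (-9) + 17 + (-6) + 13 = 15
Optimal value attained by: σ = (4, 3, 2, 1).
Answer: det⊕(T) = 15; verdict: NONSINGULAR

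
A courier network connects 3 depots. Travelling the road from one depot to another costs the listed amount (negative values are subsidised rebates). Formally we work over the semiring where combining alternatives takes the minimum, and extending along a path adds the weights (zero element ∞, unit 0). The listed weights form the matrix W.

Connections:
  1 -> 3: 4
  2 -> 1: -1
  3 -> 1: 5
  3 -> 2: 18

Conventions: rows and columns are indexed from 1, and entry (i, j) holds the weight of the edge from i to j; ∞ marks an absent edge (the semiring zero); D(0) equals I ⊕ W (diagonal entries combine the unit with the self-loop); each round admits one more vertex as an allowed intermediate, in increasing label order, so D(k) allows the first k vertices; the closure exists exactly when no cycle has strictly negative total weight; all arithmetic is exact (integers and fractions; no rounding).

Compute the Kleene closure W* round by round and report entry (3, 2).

D(0):
  [0, ∞, 4]
  [-1, 0, ∞]
  [5, 18, 0]
D(1):
  [0, ∞, 4]
  [-1, 0, 3]
  [5, 18, 0]
D(2):
  [0, ∞, 4]
  [-1, 0, 3]
  [5, 18, 0]
D(3):
  [0, 22, 4]
  [-1, 0, 3]
  [5, 18, 0]
Answer: W*[3][2] = 18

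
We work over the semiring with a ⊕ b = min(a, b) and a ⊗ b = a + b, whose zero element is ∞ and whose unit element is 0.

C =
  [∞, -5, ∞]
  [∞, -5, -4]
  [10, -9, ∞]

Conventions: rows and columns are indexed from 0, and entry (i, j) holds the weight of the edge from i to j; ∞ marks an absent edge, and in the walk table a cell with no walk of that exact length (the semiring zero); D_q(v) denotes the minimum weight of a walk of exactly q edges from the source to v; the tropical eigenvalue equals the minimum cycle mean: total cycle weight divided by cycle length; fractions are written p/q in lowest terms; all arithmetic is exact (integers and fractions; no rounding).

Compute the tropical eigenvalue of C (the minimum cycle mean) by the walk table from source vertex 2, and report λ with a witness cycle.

q=0: [∞, ∞, 0]
q=1: [10, -9, ∞]
q=2: [∞, -14, -13]
q=3: [-3, -22, -18]
Optimal cycle mean attained by: cycle 1->2->1, total (-4) + (-9), length 2.
Answer: λ = -13/2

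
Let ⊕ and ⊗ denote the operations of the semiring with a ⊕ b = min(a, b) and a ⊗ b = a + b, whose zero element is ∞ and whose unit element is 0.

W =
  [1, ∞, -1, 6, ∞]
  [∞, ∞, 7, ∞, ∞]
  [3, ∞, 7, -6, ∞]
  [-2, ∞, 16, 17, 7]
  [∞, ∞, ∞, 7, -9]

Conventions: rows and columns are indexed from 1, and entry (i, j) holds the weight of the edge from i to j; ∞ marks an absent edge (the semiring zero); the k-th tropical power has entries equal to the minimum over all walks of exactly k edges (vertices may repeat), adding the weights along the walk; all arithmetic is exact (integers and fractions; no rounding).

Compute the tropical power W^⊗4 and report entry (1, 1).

W^⊗2:
  [2, ∞, 0, -7, 13]
  [10, ∞, 14, 1, ∞]
  [-8, ∞, 2, 1, 1]
  [-1, ∞, -3, 4, -2]
  [5, ∞, 23, -2, -18]
W^⊗3:
  [-9, ∞, 1, -6, 0]
  [-1, ∞, 9, 8, 8]
  [-7, ∞, -9, -4, -8]
  [0, ∞, -2, -9, -11]
  [-4, ∞, 4, -11, -27]
W^⊗4:
  [-8, ∞, -10, -5, -9]
  [0, ∞, -2, 3, -1]
  [-6, ∞, -8, -15, -17]
  [-11, ∞, -1, -8, -20]
  [-13, ∞, -5, -20, -36]
Key observation: the optimum is the walk 1->1->3->4->1, with weight 1 + (-1) + (-6) + (-2) = -8.
Optimal value attained by: walk 1->1->3->4->1.
Answer: (W^⊗4)[1][1] = -8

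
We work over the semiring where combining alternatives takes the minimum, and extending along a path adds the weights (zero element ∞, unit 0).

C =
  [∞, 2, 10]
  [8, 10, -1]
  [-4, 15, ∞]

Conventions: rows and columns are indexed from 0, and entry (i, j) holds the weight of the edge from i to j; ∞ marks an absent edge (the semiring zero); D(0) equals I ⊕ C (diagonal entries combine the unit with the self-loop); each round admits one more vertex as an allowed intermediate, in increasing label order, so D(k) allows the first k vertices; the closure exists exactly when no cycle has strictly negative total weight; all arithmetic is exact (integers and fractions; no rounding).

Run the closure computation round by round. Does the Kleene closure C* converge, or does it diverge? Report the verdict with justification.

D(0):
  [0, 2, 10]
  [8, 0, -1]
  [-4, 15, 0]
D(1):
  [0, 2, 10]
  [8, 0, -1]
  [-4, -2, 0]
Detection: at round 2, diagonal entry (2, 2) turns strictly negative.
Key observation: the cycle 2->0->1->2 has total weight (-4) + 2 + (-1), which is strictly negative.
Answer: DIVERGES — negative cycle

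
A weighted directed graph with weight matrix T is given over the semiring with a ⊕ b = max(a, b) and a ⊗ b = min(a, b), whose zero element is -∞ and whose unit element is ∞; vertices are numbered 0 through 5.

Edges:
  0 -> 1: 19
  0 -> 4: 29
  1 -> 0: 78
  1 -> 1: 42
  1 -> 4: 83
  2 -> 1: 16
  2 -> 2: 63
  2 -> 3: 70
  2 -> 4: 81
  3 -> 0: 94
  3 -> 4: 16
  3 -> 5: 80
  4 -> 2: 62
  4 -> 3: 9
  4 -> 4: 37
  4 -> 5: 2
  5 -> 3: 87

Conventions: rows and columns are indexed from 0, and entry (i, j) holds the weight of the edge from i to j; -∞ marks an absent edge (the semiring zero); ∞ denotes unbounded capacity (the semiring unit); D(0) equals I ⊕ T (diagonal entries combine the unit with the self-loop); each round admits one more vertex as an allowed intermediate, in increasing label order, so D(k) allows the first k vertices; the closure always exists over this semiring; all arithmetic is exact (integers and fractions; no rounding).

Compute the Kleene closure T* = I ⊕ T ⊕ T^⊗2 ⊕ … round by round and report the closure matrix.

D(0):
  [∞, 19, -∞, -∞, 29, -∞]
  [78, ∞, -∞, -∞, 83, -∞]
  [-∞, 16, ∞, 70, 81, -∞]
  [94, -∞, -∞, ∞, 16, 80]
  [-∞, -∞, 62, 9, ∞, 2]
  [-∞, -∞, -∞, 87, -∞, ∞]
D(1):
  [∞, 19, -∞, -∞, 29, -∞]
  [78, ∞, -∞, -∞, 83, -∞]
  [-∞, 16, ∞, 70, 81, -∞]
  [94, 19, -∞, ∞, 29, 80]
  [-∞, -∞, 62, 9, ∞, 2]
  [-∞, -∞, -∞, 87, -∞, ∞]
D(2):
  [∞, 19, -∞, -∞, 29, -∞]
  [78, ∞, -∞, -∞, 83, -∞]
  [16, 16, ∞, 70, 81, -∞]
  [94, 19, -∞, ∞, 29, 80]
  [-∞, -∞, 62, 9, ∞, 2]
  [-∞, -∞, -∞, 87, -∞, ∞]
D(3):
  [∞, 19, -∞, -∞, 29, -∞]
  [78, ∞, -∞, -∞, 83, -∞]
  [16, 16, ∞, 70, 81, -∞]
  [94, 19, -∞, ∞, 29, 80]
  [16, 16, 62, 62, ∞, 2]
  [-∞, -∞, -∞, 87, -∞, ∞]
D(4):
  [∞, 19, -∞, -∞, 29, -∞]
  [78, ∞, -∞, -∞, 83, -∞]
  [70, 19, ∞, 70, 81, 70]
  [94, 19, -∞, ∞, 29, 80]
  [62, 19, 62, 62, ∞, 62]
  [87, 19, -∞, 87, 29, ∞]
D(5):
  [∞, 19, 29, 29, 29, 29]
  [78, ∞, 62, 62, 83, 62]
  [70, 19, ∞, 70, 81, 70]
  [94, 19, 29, ∞, 29, 80]
  [62, 19, 62, 62, ∞, 62]
  [87, 19, 29, 87, 29, ∞]
D(6):
  [∞, 19, 29, 29, 29, 29]
  [78, ∞, 62, 62, 83, 62]
  [70, 19, ∞, 70, 81, 70]
  [94, 19, 29, ∞, 29, 80]
  [62, 19, 62, 62, ∞, 62]
  [87, 19, 29, 87, 29, ∞]
Answer: T* = [[∞, 19, 29, 29, 29, 29], [78, ∞, 62, 62, 83, 62], [70, 19, ∞, 70, 81, 70], [94, 19, 29, ∞, 29, 80], [62, 19, 62, 62, ∞, 62], [87, 19, 29, 87, 29, ∞]]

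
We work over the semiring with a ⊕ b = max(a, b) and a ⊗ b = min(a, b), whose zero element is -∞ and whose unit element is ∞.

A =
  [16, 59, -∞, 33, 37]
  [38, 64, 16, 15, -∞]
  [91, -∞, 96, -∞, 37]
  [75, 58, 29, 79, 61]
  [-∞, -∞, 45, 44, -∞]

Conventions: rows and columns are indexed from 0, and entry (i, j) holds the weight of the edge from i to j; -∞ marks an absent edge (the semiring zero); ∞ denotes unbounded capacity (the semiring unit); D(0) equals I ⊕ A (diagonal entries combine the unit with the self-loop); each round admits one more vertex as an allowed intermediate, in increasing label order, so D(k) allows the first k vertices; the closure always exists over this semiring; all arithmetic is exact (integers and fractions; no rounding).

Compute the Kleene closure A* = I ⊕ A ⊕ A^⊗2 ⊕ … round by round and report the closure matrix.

D(0):
  [∞, 59, -∞, 33, 37]
  [38, ∞, 16, 15, -∞]
  [91, -∞, ∞, -∞, 37]
  [75, 58, 29, ∞, 61]
  [-∞, -∞, 45, 44, ∞]
D(1):
  [∞, 59, -∞, 33, 37]
  [38, ∞, 16, 33, 37]
  [91, 59, ∞, 33, 37]
  [75, 59, 29, ∞, 61]
  [-∞, -∞, 45, 44, ∞]
D(2):
  [∞, 59, 16, 33, 37]
  [38, ∞, 16, 33, 37]
  [91, 59, ∞, 33, 37]
  [75, 59, 29, ∞, 61]
  [-∞, -∞, 45, 44, ∞]
D(3):
  [∞, 59, 16, 33, 37]
  [38, ∞, 16, 33, 37]
  [91, 59, ∞, 33, 37]
  [75, 59, 29, ∞, 61]
  [45, 45, 45, 44, ∞]
D(4):
  [∞, 59, 29, 33, 37]
  [38, ∞, 29, 33, 37]
  [91, 59, ∞, 33, 37]
  [75, 59, 29, ∞, 61]
  [45, 45, 45, 44, ∞]
D(5):
  [∞, 59, 37, 37, 37]
  [38, ∞, 37, 37, 37]
  [91, 59, ∞, 37, 37]
  [75, 59, 45, ∞, 61]
  [45, 45, 45, 44, ∞]
Answer: A* = [[∞, 59, 37, 37, 37], [38, ∞, 37, 37, 37], [91, 59, ∞, 37, 37], [75, 59, 45, ∞, 61], [45, 45, 45, 44, ∞]]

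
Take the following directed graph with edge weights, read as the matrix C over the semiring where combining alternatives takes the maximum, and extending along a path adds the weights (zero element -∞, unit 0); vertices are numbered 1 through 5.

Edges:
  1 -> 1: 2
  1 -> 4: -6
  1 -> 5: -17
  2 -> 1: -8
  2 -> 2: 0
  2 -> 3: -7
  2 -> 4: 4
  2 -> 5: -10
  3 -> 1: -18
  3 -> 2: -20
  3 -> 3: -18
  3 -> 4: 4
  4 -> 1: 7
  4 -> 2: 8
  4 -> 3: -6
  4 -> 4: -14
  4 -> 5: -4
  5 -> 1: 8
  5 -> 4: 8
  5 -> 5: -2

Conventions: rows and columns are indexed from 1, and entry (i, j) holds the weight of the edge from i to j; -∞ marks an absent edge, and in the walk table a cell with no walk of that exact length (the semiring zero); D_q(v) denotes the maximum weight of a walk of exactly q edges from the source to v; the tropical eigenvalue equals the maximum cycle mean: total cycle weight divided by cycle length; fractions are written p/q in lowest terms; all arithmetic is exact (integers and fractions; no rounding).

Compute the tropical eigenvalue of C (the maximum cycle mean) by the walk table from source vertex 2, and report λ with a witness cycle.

q=0: [-∞, 0, -∞, -∞, -∞]
q=1: [-8, 0, -7, 4, -10]
q=2: [11, 12, -2, 4, 0]
q=3: [13, 12, 5, 16, 2]
q=4: [23, 24, 10, 16, 12]
q=5: [25, 24, 17, 28, 14]
Optimal cycle mean attained by: cycle 2->4->2, total 4 + 8, length 2.
Answer: λ = 6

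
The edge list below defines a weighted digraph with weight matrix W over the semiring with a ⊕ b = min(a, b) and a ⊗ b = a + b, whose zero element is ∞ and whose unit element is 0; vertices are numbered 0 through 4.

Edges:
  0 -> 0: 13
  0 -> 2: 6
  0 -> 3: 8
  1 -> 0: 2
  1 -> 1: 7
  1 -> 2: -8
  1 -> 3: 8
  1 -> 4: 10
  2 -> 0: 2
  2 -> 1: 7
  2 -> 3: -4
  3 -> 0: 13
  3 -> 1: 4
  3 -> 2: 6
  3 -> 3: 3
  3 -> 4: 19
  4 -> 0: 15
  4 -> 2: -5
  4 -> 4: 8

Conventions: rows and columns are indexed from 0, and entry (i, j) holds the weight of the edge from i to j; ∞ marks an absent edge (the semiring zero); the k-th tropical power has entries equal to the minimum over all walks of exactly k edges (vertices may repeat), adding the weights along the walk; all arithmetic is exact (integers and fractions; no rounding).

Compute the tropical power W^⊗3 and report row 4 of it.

W^⊗2:
  [8, 12, 14, 2, 27]
  [-6, -1, -1, -12, 17]
  [9, 0, -1, -1, 15]
  [6, 7, -4, 2, 14]
  [-3, 2, 3, -9, 16]
W^⊗3:
  [14, 6, 4, 5, 21]
  [1, -8, -9, -9, 7]
  [1, 3, -8, -5, 10]
  [-2, 3, -1, -8, 17]
  [4, -5, -6, -6, 10]
Answer: row 4 of W^⊗3 = [4, -5, -6, -6, 10]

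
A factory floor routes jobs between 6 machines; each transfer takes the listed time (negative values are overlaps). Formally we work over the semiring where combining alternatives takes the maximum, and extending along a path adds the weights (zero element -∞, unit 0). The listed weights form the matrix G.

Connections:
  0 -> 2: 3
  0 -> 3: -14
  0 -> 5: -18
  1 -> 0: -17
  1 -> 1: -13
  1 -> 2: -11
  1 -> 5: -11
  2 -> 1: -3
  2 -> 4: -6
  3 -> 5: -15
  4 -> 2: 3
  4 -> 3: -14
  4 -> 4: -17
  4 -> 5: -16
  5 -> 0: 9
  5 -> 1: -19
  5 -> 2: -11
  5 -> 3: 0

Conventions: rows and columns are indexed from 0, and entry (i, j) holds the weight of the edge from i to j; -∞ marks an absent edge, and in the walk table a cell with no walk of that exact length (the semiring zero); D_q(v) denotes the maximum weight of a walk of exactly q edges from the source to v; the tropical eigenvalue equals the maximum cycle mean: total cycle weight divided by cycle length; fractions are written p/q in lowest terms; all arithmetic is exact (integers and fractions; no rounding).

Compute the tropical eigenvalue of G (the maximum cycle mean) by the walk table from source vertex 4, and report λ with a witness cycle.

q=0: [-∞, -∞, -∞, -∞, 0, -∞]
q=1: [-∞, -∞, 3, -14, -17, -16]
q=2: [-7, 0, -14, -16, -3, -29]
q=3: [-17, -13, 0, -17, -20, -11]
q=4: [-2, -3, -14, -11, -6, -24]
q=5: [-15, -16, 1, -16, -20, -14]
q=6: [-5, -2, -12, -14, -5, -27]
Optimal cycle mean attained by: cycle 0->2->1->5->0, total 3 + (-3) + (-11) + 9, length 4.
Answer: λ = -1/2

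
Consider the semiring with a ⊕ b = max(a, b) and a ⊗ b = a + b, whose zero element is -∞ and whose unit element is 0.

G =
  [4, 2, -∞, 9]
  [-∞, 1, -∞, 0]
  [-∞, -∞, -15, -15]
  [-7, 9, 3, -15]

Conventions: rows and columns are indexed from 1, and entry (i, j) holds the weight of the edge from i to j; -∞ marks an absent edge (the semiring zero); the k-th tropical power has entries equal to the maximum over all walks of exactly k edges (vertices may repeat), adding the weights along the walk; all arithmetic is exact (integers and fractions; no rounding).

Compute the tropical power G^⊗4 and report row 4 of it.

G^⊗2:
  [8, 18, 12, 13]
  [-7, 9, 3, 1]
  [-22, -6, -12, -30]
  [-3, 10, -12, 9]
G^⊗3:
  [12, 22, 16, 18]
  [-3, 10, 4, 9]
  [-18, -5, -27, -6]
  [2, 18, 12, 10]
G^⊗4:
  [16, 27, 21, 22]
  [2, 18, 12, 10]
  [-13, 3, -3, -5]
  [6, 19, 13, 18]
Answer: row 4 of G^⊗4 = [6, 19, 13, 18]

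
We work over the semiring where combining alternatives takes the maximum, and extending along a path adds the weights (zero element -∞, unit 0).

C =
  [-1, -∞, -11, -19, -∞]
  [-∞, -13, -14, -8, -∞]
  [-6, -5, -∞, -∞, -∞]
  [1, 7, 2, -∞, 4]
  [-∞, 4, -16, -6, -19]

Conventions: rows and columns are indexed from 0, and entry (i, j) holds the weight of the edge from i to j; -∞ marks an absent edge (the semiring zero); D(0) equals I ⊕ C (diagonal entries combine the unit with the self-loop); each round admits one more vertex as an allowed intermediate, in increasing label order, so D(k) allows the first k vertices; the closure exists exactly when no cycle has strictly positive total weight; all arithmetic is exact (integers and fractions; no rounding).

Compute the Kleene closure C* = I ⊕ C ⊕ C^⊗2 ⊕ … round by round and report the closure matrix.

D(0):
  [0, -∞, -11, -19, -∞]
  [-∞, 0, -14, -8, -∞]
  [-6, -5, 0, -∞, -∞]
  [1, 7, 2, 0, 4]
  [-∞, 4, -16, -6, 0]
D(1):
  [0, -∞, -11, -19, -∞]
  [-∞, 0, -14, -8, -∞]
  [-6, -5, 0, -25, -∞]
  [1, 7, 2, 0, 4]
  [-∞, 4, -16, -6, 0]
D(2):
  [0, -∞, -11, -19, -∞]
  [-∞, 0, -14, -8, -∞]
  [-6, -5, 0, -13, -∞]
  [1, 7, 2, 0, 4]
  [-∞, 4, -10, -4, 0]
D(3):
  [0, -16, -11, -19, -∞]
  [-20, 0, -14, -8, -∞]
  [-6, -5, 0, -13, -∞]
  [1, 7, 2, 0, 4]
  [-16, 4, -10, -4, 0]
D(4):
  [0, -12, -11, -19, -15]
  [-7, 0, -6, -8, -4]
  [-6, -5, 0, -13, -9]
  [1, 7, 2, 0, 4]
  [-3, 4, -2, -4, 0]
D(5):
  [0, -11, -11, -19, -15]
  [-7, 0, -6, -8, -4]
  [-6, -5, 0, -13, -9]
  [1, 8, 2, 0, 4]
  [-3, 4, -2, -4, 0]
Answer: C* = [[0, -11, -11, -19, -15], [-7, 0, -6, -8, -4], [-6, -5, 0, -13, -9], [1, 8, 2, 0, 4], [-3, 4, -2, -4, 0]]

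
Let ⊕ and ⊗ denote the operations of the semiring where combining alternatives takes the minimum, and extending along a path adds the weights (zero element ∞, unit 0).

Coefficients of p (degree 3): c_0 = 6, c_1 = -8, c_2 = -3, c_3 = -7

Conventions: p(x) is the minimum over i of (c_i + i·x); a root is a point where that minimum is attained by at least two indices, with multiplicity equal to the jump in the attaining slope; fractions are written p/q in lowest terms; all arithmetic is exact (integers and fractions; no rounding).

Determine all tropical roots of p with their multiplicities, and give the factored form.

hull edge (i=0, c=6) to (i=1, c=-8): slope -14, span 1
hull edge (i=1, c=-8) to (i=3, c=-7): slope 1/2, span 2
Factored form: p(x) = -7 ⊗ (x ⊕ (-1/2)) ⊗ (x ⊕ (-1/2)) ⊗ (x ⊕ 14)
Answer: roots = -1/2 (mult 2), 14 (mult 1)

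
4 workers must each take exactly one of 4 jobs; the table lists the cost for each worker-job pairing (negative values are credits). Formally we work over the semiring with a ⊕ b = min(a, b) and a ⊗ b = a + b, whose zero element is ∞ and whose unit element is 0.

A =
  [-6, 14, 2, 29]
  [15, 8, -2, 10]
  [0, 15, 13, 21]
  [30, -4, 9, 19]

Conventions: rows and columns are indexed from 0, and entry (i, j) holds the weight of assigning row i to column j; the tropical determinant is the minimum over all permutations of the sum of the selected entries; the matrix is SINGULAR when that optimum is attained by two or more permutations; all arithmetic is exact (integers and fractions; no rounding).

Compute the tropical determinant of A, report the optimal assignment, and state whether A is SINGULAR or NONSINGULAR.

σ = (0, 1, 2, 3): (-6) + 8 + 13 + 19 = 34
σ = (0, 1, 3, 2): (-6) + 8 + 21 + 9 = 32
σ = (0, 2, 1, 3): (-6) + (-2) + 15 + 19 = 26
σ = (0, 2, 3, 1): (-6) + (-2) + 21 + (-4) = 9
σ = (0, 3, 1, 2): (-6) + 10 + 15 + 9 = 28
σ = (0, 3, 2, 1): (-6) + 10 + 13 + (-4) = 13
σ = (1, 0, 2, 3): 14 + 15 + 13 + 19 = 61
σ = (1, 0, 3, 2): 14 + 15 + 21 + 9 = 59
σ = (1, 2, 0, 3): 14 + (-2) + 0 + 19 = 31
σ = (1, 2, 3, 0): 14 + (-2) + 21 + 30 = 63
σ = (1, 3, 0, 2): 14 + 10 + 0 + 9 = 33
σ = (1, 3, 2, 0): 14 + 10 + 13 + 30 = 67
σ = (2, 0, 1, 3): 2 + 15 + 15 + 19 = 51
σ = (2, 0, 3, 1): 2 + 15 + 21 + (-4) = 34
σ = (2, 1, 0, 3): 2 + 8 + 0 + 19 = 29
σ = (2, 1, 3, 0): 2 + 8 + 21 + 30 = 61
σ = (2, 3, 0, 1): 2 + 10 + 0 + (-4) = 8
σ = (2, 3, 1, 0): 2 + 10 + 15 + 30 = 57
σ = (3, 0, 1, 2): 29 + 15 + 15 + 9 = 68
σ = (3, 0, 2, 1): 29 + 15 + 13 + (-4) = 53
σ = (3, 1, 0, 2): 29 + 8 + 0 + 9 = 46
σ = (3, 1, 2, 0): 29 + 8 + 13 + 30 = 80
σ = (3, 2, 0, 1): 29 + (-2) + 0 + (-4) = 23
σ = (3, 2, 1, 0): 29 + (-2) + 15 + 30 = 72
Optimal value attained by: σ = (2, 3, 0, 1).
Answer: det⊕(A) = 8; verdict: NONSINGULAR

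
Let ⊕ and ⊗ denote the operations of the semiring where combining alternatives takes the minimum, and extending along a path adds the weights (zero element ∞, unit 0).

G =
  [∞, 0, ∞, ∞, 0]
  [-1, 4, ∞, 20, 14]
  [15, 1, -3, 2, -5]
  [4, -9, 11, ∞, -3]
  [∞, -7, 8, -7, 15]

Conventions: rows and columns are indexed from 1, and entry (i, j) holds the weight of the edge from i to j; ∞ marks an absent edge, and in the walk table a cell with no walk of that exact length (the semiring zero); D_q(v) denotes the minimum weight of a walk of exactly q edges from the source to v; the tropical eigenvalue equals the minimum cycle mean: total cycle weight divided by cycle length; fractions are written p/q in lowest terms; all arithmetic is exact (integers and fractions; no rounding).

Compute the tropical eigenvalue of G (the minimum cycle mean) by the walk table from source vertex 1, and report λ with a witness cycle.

q=0: [0, ∞, ∞, ∞, ∞]
q=1: [∞, 0, ∞, ∞, 0]
q=2: [-1, -7, 8, -7, 14]
q=3: [-8, -16, 4, 7, -10]
q=4: [-17, -17, -2, -17, -8]
q=5: [-18, -26, -6, -15, -20]
Optimal cycle mean attained by: cycle 4->5->4, total (-3) + (-7), length 2.
Answer: λ = -5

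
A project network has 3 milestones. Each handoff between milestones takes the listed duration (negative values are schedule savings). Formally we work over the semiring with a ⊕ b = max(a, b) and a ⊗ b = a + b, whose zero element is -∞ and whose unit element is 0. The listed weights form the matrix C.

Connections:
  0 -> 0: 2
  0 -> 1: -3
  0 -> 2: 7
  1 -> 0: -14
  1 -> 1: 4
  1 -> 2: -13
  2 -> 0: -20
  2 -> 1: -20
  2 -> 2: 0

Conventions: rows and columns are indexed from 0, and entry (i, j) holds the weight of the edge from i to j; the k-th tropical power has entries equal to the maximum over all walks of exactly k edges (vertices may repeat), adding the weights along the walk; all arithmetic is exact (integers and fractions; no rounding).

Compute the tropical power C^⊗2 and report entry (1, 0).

C^⊗2:
  [4, 1, 9]
  [-10, 8, -7]
  [-18, -16, 0]
Key observation: the optimum is the walk 1->1->0, with weight 4 + (-14) = -10.
Optimal value attained by: walk 1->1->0.
Answer: (C^⊗2)[1][0] = -10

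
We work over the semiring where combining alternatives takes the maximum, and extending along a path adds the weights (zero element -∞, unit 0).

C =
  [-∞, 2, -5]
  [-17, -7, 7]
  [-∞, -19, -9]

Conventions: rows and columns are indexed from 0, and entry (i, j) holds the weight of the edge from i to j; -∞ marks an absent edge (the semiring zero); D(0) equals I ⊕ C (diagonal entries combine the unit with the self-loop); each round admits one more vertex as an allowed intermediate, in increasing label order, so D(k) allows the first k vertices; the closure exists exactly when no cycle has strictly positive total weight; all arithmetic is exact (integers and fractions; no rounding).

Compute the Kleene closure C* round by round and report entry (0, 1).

D(0):
  [0, 2, -5]
  [-17, 0, 7]
  [-∞, -19, 0]
D(1):
  [0, 2, -5]
  [-17, 0, 7]
  [-∞, -19, 0]
D(2):
  [0, 2, 9]
  [-17, 0, 7]
  [-36, -19, 0]
D(3):
  [0, 2, 9]
  [-17, 0, 7]
  [-36, -19, 0]
Answer: C*[0][1] = 2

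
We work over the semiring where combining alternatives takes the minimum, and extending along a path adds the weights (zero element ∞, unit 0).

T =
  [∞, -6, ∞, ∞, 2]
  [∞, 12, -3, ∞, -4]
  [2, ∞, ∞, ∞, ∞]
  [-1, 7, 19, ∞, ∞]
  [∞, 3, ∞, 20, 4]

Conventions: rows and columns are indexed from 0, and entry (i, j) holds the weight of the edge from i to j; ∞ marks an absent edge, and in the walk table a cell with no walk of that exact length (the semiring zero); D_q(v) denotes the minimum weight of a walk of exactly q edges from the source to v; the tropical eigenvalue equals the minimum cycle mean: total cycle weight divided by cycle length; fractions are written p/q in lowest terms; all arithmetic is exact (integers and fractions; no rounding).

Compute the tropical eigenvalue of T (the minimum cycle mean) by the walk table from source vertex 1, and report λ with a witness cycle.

q=0: [∞, 0, ∞, ∞, ∞]
q=1: [∞, 12, -3, ∞, -4]
q=2: [-1, -1, 9, 16, 0]
q=3: [11, -7, -4, 20, -5]
q=4: [-2, -2, -10, 15, -11]
q=5: [-8, -8, -5, 9, -7]
Optimal cycle mean attained by: cycle 0->1->2->0, total (-6) + (-3) + 2, length 3.
Answer: λ = -7/3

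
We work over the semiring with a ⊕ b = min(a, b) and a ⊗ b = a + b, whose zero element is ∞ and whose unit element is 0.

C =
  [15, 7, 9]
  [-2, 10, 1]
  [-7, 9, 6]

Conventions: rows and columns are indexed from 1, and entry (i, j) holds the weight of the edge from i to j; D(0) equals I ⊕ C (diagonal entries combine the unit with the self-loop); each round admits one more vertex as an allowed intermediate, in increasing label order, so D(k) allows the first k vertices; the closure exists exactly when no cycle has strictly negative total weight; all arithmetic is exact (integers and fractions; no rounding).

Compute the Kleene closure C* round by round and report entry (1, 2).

D(0):
  [0, 7, 9]
  [-2, 0, 1]
  [-7, 9, 0]
D(1):
  [0, 7, 9]
  [-2, 0, 1]
  [-7, 0, 0]
D(2):
  [0, 7, 8]
  [-2, 0, 1]
  [-7, 0, 0]
D(3):
  [0, 7, 8]
  [-6, 0, 1]
  [-7, 0, 0]
Answer: C*[1][2] = 7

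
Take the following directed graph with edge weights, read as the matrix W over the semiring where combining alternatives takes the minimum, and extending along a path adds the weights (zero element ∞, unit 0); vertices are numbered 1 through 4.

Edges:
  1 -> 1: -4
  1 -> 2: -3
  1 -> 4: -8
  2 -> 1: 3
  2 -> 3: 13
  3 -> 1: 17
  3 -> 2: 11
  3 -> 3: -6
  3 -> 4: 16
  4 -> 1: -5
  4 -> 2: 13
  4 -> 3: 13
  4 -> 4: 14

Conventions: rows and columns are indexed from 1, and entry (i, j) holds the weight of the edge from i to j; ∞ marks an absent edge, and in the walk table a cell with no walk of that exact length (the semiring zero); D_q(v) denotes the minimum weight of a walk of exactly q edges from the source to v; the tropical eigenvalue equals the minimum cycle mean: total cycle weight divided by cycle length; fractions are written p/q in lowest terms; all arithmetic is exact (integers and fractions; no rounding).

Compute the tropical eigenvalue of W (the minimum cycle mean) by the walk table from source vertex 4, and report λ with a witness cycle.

q=0: [∞, ∞, ∞, 0]
q=1: [-5, 13, 13, 14]
q=2: [-9, -8, 7, -13]
q=3: [-18, -12, 0, -17]
q=4: [-22, -21, -6, -26]
Optimal cycle mean attained by: cycle 1->4->1, total (-8) + (-5), length 2.
Answer: λ = -13/2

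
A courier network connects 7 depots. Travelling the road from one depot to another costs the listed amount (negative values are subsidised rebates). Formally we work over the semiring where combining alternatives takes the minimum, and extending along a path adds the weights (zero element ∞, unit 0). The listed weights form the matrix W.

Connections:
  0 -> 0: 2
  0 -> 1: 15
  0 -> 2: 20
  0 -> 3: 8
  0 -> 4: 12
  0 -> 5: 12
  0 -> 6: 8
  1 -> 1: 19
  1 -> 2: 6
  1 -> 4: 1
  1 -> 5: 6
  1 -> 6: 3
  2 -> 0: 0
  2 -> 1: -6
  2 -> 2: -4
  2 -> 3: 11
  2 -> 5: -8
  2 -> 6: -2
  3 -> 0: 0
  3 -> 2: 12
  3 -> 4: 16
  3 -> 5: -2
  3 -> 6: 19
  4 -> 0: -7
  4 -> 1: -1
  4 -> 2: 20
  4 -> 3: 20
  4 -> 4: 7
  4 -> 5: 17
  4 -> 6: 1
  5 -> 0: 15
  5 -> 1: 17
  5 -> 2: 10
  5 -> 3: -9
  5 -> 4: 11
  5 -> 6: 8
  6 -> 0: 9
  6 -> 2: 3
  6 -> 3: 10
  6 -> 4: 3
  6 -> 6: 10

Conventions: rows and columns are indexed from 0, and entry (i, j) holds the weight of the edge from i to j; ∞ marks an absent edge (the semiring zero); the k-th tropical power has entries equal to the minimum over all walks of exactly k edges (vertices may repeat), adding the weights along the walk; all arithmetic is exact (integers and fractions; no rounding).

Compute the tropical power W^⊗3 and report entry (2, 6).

W^⊗2:
  [4, 11, 11, 3, 11, 6, 10]
  [-6, 0, 2, -3, 6, -2, 2]
  [-4, -10, -8, -17, -5, -12, -6]
  [2, 6, 8, -11, 9, 4, 6]
  [-5, 6, 4, 1, 0, 5, 1]
  [-9, 4, 3, 18, 7, -11, 8]
  [-4, -3, -1, 14, 10, -5, 1]
W^⊗3:
  [3, 5, 7, -3, 12, 1, 9]
  [-4, -4, -2, -11, 1, -6, 0]
  [-17, -14, -12, -21, -9, -19, -10]
  [-11, 2, 1, -5, 5, -13, 6]
  [-7, -2, 0, -4, 4, -4, 1]
  [-7, -3, -1, -20, 0, -5, -3]
  [-2, -7, -5, -14, -2, -9, -3]
Key observation: the optimum is the walk 2->2->2->6, with weight (-4) + (-4) + (-2) = -10.
Optimal value attained by: walk 2->2->2->6.
Answer: (W^⊗3)[2][6] = -10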